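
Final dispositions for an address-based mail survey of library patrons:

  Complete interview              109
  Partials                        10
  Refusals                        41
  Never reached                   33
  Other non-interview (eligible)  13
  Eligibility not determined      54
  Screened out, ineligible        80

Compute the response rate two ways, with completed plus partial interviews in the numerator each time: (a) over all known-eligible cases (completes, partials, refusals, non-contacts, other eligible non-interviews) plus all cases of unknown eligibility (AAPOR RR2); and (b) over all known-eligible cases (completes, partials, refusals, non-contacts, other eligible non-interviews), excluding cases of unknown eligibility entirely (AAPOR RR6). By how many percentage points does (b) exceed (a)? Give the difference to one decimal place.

Top → 109 + 10 = 119
Base → 109 + 10 + 41 + 33 + 13 + 54 = 260
RR2 = 119 / 260 = 0.4577
Base → 109 + 10 + 41 + 33 + 13 = 206
RR6 = 119 / 206 = 0.5777
Difference = 57.77 − 45.77 = 12.00 percentage points

12.0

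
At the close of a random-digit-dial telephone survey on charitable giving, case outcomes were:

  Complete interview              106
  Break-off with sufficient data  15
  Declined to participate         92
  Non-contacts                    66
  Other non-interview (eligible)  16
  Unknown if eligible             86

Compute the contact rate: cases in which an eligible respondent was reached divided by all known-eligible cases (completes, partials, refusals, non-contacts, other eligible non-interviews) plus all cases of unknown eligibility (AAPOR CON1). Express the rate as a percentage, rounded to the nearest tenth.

60.1%

Top: 106 + 15 + 92 + 16 = 229
Denominator: 106 + 15 + 92 + 66 + 16 + 86 = 381
CON1 = 229 / 381 = 0.6010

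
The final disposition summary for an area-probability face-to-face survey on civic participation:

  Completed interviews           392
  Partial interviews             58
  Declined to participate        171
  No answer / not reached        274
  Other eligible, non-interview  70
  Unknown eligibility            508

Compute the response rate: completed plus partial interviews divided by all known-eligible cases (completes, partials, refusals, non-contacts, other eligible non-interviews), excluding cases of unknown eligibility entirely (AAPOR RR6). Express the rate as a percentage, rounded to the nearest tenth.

Num: 392 + 58 = 450
Base: 392 + 58 + 171 + 274 + 70 = 965
RR6 = 450 / 965 = 0.4663

46.6%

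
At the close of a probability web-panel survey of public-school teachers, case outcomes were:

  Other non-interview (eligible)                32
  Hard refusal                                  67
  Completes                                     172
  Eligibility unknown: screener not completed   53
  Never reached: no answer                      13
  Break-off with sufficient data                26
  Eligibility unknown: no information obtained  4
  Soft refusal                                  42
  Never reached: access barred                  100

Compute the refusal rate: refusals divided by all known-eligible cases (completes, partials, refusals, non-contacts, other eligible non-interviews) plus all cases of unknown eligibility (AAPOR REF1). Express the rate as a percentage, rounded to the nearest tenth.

Refusal or break-off = 67 + 42 = 109
Never reached = 13 + 100 = 113
Undetermined eligibility = 53 + 4 = 57
Numerator = 109
Denom = 172 + 26 + 109 + 113 + 32 + 57 = 509
REF1 = 109 / 509 = 0.2141

21.4%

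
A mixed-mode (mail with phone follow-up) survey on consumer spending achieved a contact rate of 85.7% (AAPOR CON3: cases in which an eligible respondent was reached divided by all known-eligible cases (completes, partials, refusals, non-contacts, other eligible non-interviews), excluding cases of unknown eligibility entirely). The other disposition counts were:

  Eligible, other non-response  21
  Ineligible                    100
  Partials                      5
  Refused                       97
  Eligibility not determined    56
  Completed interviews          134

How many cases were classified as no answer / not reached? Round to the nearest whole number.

Num = 134 + 5 + 97 + 21 = 257
CON3 = 257 / D = 0.857
D = 257 / 0.857 = 299.9
Other denominator terms total 257
no answer / not reached = 299.9 − 257 ≈ 43

43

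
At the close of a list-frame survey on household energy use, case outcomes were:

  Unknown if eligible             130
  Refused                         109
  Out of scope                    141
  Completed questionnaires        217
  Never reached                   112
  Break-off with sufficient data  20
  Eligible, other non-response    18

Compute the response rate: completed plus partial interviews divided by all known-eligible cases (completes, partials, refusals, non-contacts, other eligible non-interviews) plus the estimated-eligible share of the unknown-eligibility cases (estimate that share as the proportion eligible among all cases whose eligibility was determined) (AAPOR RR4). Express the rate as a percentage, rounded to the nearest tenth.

Numerator → 217 + 20 = 237
Known eligible → 217 + 20 + 109 + 112 + 18 = 476
e = 476 / (476 + 141) = 476 / 617 = 0.7715
Eligible share of unknowns → 0.7715 × 130 = 100.30
Denominator → 476 + 100.30 = 576.30
RR4 = 237 / 576.30 = 0.4112

41.1%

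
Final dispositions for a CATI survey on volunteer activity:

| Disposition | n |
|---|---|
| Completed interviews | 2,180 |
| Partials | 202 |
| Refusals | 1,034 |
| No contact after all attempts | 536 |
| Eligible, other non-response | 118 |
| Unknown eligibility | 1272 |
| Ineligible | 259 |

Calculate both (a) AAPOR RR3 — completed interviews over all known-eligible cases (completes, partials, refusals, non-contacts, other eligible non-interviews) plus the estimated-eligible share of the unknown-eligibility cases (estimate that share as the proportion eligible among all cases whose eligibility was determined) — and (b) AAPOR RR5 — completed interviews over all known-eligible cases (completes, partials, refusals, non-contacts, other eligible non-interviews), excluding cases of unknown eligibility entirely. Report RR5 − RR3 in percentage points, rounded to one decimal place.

12.2

Top = 2180
Determined eligible = 2180 + 202 + 1034 + 536 + 118 = 4070
e = 4070 / (4070 + 259) = 4070 / 4329 = 0.9402
e × U = 0.9402 × 1272 = 1195.93
Denominator = 4070 + 1195.93 = 5265.93
RR3 = 2180 / 5265.93 = 0.4140
Denominator = 2180 + 202 + 1034 + 536 + 118 = 4070
RR5 = 2180 / 4070 = 0.5356
Difference = 53.56 − 41.40 = 12.16 percentage points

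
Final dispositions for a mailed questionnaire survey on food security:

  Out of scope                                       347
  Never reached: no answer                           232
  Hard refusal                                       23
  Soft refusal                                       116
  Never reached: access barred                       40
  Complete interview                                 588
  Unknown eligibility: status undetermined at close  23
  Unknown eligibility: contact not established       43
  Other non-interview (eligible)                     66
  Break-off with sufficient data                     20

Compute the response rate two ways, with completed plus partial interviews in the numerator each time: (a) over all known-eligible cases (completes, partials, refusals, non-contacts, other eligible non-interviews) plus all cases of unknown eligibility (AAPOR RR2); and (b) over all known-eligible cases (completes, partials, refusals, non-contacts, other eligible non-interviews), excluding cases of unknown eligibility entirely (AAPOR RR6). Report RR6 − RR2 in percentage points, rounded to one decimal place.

3.2

Refused = 23 + 116 = 139
No answer / not reached = 232 + 40 = 272
Unknown if eligible = 43 + 23 = 66
Numerator → 588 + 20 = 608
Denominator → 588 + 20 + 139 + 272 + 66 + 66 = 1151
RR2 = 608 / 1151 = 0.5282
Denominator → 588 + 20 + 139 + 272 + 66 = 1085
RR6 = 608 / 1085 = 0.5604
Difference = 56.04 − 52.82 = 3.22 percentage points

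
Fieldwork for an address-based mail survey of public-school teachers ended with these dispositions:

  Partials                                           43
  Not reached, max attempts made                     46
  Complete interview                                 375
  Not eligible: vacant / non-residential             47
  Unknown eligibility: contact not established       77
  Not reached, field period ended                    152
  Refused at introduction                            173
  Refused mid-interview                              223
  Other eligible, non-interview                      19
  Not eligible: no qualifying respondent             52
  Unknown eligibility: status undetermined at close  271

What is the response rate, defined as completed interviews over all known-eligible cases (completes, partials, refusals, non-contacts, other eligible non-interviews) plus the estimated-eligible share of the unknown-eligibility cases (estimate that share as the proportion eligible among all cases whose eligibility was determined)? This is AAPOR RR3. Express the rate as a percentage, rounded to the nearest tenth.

27.8%

Refused = 173 + 223 = 396
No contact after all attempts = 152 + 46 = 198
Unknown eligibility = 77 + 271 = 348
Screened out, ineligible = 52 + 47 = 99
Num: 375
Determined eligible: 375 + 43 + 396 + 198 + 19 = 1031
e = 1031 / (1031 + 99) = 1031 / 1130 = 0.9124
e × U: 0.9124 × 348 = 317.52
Base: 1031 + 317.52 = 1348.52
RR3 = 375 / 1348.52 = 0.2781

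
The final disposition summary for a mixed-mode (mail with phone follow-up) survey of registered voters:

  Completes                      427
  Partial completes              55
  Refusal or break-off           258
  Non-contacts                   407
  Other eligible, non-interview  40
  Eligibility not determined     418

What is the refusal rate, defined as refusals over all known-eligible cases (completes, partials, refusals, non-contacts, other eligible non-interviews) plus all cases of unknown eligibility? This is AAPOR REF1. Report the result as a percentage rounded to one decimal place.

Num: 258
Base: 427 + 55 + 258 + 407 + 40 + 418 = 1605
REF1 = 258 / 1605 = 0.1607

16.1%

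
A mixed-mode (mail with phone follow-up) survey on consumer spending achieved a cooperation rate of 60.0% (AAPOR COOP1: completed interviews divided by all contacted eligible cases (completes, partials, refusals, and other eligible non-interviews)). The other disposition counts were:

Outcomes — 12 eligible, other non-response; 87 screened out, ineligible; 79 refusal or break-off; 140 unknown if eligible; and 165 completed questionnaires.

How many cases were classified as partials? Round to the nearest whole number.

19

COOP1 = 165 / D = 0.600
D = 165 / 0.600 = 275.0
Other denominator terms total 256
partials = 275.0 − 256 ≈ 19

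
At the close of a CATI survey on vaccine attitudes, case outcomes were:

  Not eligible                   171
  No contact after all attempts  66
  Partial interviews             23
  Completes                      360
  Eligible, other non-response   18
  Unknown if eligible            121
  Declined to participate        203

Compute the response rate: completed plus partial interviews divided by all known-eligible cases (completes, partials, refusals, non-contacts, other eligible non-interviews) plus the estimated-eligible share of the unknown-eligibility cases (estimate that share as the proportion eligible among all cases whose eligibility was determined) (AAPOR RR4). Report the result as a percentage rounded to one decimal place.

50.0%

Top = 360 + 23 = 383
Known eligible = 360 + 23 + 203 + 66 + 18 = 670
e = 670 / (670 + 171) = 670 / 841 = 0.7967
Eligible share of unknowns = 0.7967 × 121 = 96.40
Denom = 670 + 96.40 = 766.40
RR4 = 383 / 766.40 = 0.4997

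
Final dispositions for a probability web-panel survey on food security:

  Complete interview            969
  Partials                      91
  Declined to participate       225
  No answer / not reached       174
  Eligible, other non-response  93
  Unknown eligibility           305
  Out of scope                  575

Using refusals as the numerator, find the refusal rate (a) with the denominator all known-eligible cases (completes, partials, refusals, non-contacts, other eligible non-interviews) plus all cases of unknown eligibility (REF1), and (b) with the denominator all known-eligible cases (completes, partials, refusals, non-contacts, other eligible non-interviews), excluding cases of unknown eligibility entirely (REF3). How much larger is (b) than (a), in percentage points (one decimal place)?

2.4

Numerator → 225
Base → 969 + 91 + 225 + 174 + 93 + 305 = 1857
REF1 = 225 / 1857 = 0.1212
Base → 969 + 91 + 225 + 174 + 93 = 1552
REF3 = 225 / 1552 = 0.1450
Difference = 14.50 − 12.12 = 2.38 percentage points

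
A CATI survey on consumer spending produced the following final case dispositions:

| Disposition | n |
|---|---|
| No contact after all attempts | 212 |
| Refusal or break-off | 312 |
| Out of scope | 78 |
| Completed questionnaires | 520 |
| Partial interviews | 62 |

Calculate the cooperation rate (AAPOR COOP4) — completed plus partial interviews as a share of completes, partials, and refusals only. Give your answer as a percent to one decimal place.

Num = 520 + 62 = 582
Denom = 520 + 62 + 312 = 894
COOP4 = 582 / 894 = 0.6510

65.1%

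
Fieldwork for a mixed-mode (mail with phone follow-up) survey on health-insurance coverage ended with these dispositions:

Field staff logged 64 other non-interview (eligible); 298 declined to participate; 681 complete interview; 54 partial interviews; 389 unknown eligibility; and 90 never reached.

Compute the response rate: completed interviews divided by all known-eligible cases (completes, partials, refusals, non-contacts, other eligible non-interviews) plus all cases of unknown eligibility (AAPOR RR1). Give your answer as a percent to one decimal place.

Top: 681
Denominator: 681 + 54 + 298 + 90 + 64 + 389 = 1576
RR1 = 681 / 1576 = 0.4321

43.2%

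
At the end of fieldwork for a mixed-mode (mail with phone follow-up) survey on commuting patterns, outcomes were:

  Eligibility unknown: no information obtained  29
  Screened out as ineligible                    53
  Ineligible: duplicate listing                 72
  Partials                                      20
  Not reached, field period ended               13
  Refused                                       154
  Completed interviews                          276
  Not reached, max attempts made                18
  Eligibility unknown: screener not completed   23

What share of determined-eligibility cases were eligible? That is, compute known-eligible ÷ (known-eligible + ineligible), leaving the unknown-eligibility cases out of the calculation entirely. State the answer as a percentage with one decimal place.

79.4%

Non-contacts = 13 + 18 = 31
Eligibility not determined = 23 + 29 = 52
Ineligible = 53 + 72 = 125
Eligible (known) = 276 + 20 + 154 + 31 = 481
e = 481 / (481 + 125) = 481 / 606 = 0.7937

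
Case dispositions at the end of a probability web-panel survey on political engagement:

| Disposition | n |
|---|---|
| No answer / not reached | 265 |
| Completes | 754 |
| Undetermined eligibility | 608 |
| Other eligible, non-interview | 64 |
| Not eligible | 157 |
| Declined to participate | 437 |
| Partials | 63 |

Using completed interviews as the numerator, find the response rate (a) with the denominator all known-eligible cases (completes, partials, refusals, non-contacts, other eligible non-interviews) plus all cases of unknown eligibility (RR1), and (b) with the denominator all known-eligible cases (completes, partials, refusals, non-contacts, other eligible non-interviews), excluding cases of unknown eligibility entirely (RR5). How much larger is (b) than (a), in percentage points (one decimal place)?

13.2

Numerator = 754
Denominator = 754 + 63 + 437 + 265 + 64 + 608 = 2191
RR1 = 754 / 2191 = 0.3441
Denominator = 754 + 63 + 437 + 265 + 64 = 1583
RR5 = 754 / 1583 = 0.4763
Difference = 47.63 − 34.41 = 13.22 percentage points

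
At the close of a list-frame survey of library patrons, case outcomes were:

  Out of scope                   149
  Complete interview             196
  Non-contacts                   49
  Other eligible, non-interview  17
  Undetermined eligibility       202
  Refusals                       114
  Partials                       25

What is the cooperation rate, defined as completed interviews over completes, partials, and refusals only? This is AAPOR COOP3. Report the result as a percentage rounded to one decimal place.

Numerator: 196
Base: 196 + 25 + 114 = 335
COOP3 = 196 / 335 = 0.5851

58.5%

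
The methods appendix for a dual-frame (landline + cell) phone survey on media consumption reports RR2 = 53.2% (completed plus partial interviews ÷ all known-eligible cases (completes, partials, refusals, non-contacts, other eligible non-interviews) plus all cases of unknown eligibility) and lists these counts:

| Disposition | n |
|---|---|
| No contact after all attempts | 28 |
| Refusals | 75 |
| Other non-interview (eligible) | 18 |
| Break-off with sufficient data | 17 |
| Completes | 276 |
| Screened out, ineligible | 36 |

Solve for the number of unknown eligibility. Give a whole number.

Num = 276 + 17 = 293
RR2 = 293 / D = 0.532
D = 293 / 0.532 = 550.8
Other denominator terms total 414
unknown eligibility = 550.8 − 414 ≈ 137

137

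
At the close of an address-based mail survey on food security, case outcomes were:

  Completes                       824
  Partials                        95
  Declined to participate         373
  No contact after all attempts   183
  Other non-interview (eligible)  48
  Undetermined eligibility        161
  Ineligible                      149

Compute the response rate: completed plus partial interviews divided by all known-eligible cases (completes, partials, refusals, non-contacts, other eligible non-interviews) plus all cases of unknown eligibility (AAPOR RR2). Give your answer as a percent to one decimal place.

54.6%

Numerator: 824 + 95 = 919
Denom: 824 + 95 + 373 + 183 + 48 + 161 = 1684
RR2 = 919 / 1684 = 0.5457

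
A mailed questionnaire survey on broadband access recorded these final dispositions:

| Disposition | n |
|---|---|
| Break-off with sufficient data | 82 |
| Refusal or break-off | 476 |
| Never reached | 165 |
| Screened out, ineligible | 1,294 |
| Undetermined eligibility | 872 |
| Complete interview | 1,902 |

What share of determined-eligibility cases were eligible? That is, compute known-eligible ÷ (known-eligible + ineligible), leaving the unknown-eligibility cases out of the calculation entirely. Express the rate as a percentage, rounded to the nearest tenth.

67.0%

Known eligible: 1902 + 82 + 476 + 165 = 2625
e = 2625 / (2625 + 1294) = 2625 / 3919 = 0.6698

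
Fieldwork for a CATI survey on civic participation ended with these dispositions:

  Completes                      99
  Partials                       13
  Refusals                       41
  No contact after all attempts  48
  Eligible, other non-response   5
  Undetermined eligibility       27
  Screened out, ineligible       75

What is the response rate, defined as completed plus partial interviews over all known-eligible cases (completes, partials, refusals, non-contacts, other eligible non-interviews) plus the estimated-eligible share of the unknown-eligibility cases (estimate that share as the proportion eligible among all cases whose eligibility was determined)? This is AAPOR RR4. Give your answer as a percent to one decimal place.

49.6%

Num: 99 + 13 = 112
Known eligible: 99 + 13 + 41 + 48 + 5 = 206
e = 206 / (206 + 75) = 206 / 281 = 0.7331
Eligible share of unknowns: 0.7331 × 27 = 19.79
Denom: 206 + 19.79 = 225.79
RR4 = 112 / 225.79 = 0.4960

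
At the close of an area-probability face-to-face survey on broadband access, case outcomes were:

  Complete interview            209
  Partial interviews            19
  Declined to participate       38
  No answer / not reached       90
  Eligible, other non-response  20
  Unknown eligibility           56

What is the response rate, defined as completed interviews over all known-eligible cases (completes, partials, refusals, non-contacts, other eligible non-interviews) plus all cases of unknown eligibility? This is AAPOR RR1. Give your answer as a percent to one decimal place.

48.4%

Numerator → 209
Denominator → 209 + 19 + 38 + 90 + 20 + 56 = 432
RR1 = 209 / 432 = 0.4838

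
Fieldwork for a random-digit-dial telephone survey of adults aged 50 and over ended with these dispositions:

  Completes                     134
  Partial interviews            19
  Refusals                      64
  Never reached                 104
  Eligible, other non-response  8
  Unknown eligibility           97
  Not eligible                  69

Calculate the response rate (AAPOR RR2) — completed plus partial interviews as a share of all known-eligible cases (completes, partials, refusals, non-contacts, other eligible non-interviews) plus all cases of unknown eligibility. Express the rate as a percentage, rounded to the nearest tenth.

35.9%

Top = 134 + 19 = 153
Denominator = 134 + 19 + 64 + 104 + 8 + 97 = 426
RR2 = 153 / 426 = 0.3592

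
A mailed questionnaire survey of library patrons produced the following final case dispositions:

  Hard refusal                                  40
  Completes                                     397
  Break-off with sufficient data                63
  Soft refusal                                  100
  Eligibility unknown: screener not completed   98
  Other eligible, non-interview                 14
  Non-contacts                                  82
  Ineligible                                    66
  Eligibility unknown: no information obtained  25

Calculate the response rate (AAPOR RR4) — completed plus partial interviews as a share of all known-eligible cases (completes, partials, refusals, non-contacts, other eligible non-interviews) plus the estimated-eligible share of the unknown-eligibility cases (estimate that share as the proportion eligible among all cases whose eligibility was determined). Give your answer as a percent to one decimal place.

Refused = 40 + 100 = 140
Eligibility not determined = 98 + 25 = 123
Num: 397 + 63 = 460
Determined eligible: 397 + 63 + 140 + 82 + 14 = 696
e = 696 / (696 + 66) = 696 / 762 = 0.9134
e × U: 0.9134 × 123 = 112.35
Base: 696 + 112.35 = 808.35
RR4 = 460 / 808.35 = 0.5691

56.9%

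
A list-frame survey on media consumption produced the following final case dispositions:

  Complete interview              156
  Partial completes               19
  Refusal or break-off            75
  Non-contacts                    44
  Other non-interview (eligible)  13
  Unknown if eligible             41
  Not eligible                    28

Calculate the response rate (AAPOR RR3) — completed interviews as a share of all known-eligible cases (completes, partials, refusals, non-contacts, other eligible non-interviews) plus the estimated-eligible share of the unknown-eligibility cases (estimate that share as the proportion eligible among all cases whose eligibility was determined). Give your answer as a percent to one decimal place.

45.3%

Num: 156
Eligible (known): 156 + 19 + 75 + 44 + 13 = 307
e = 307 / (307 + 28) = 307 / 335 = 0.9164
Estimated eligible among unknowns: 0.9164 × 41 = 37.57
Denom: 307 + 37.57 = 344.57
RR3 = 156 / 344.57 = 0.4527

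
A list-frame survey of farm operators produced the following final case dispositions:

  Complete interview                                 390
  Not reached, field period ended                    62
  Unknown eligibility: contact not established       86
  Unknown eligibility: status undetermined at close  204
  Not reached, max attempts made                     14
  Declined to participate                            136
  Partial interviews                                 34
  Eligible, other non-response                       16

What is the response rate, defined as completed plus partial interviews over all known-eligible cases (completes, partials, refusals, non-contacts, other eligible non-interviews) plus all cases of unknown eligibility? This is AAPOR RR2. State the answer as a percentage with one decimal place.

Non-contacts = 62 + 14 = 76
Eligibility not determined = 86 + 204 = 290
Top → 390 + 34 = 424
Denom → 390 + 34 + 136 + 76 + 16 + 290 = 942
RR2 = 424 / 942 = 0.4501

45.0%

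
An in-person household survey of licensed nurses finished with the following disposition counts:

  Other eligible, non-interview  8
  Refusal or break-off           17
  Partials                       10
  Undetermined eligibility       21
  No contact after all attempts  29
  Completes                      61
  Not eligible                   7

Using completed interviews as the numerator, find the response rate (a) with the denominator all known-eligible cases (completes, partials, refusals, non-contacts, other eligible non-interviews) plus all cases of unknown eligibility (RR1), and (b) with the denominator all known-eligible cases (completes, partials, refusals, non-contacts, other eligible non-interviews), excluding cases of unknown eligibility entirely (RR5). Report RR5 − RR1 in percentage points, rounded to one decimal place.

Numerator → 61
Base → 61 + 10 + 17 + 29 + 8 + 21 = 146
RR1 = 61 / 146 = 0.4178
Base → 61 + 10 + 17 + 29 + 8 = 125
RR5 = 61 / 125 = 0.4880
Difference = 48.80 − 41.78 = 7.02 percentage points

7.0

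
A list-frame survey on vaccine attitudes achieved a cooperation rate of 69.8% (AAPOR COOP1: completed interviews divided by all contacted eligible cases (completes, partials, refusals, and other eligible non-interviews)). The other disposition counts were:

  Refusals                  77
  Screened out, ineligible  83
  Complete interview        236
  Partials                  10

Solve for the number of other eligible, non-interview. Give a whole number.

COOP1 = 236 / D = 0.698
D = 236 / 0.698 = 338.1
Remaining denominator categories sum to 323
other eligible, non-interview = 338.1 − 323 ≈ 15

15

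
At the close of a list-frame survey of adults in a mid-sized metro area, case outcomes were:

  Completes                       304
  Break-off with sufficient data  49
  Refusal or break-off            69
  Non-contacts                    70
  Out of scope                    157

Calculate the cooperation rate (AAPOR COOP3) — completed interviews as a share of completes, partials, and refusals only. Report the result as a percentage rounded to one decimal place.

Top: 304
Denom: 304 + 49 + 69 = 422
COOP3 = 304 / 422 = 0.7204

72.0%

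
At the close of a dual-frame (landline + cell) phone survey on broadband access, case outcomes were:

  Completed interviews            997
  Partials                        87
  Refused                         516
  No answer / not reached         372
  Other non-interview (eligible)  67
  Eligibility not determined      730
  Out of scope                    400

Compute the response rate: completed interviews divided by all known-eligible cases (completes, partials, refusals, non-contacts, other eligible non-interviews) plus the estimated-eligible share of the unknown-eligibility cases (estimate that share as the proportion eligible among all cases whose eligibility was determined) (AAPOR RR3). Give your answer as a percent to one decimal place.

37.6%

Numerator = 997
Known eligible = 997 + 87 + 516 + 372 + 67 = 2039
e = 2039 / (2039 + 400) = 2039 / 2439 = 0.8360
e × U = 0.8360 × 730 = 610.28
Denom = 2039 + 610.28 = 2649.28
RR3 = 997 / 2649.28 = 0.3763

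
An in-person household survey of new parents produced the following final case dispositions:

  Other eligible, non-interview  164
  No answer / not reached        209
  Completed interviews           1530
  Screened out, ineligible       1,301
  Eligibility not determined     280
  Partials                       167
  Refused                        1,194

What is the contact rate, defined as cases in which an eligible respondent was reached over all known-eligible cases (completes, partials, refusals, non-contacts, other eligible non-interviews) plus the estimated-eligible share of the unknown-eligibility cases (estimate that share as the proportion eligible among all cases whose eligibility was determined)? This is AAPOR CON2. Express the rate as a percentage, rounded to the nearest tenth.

88.2%

Numerator: 1530 + 167 + 1194 + 164 = 3055
Eligible (known): 1530 + 167 + 1194 + 209 + 164 = 3264
e = 3264 / (3264 + 1301) = 3264 / 4565 = 0.7150
Estimated eligible among unknowns: 0.7150 × 280 = 200.20
Denominator: 3264 + 200.20 = 3464.20
CON2 = 3055 / 3464.20 = 0.8819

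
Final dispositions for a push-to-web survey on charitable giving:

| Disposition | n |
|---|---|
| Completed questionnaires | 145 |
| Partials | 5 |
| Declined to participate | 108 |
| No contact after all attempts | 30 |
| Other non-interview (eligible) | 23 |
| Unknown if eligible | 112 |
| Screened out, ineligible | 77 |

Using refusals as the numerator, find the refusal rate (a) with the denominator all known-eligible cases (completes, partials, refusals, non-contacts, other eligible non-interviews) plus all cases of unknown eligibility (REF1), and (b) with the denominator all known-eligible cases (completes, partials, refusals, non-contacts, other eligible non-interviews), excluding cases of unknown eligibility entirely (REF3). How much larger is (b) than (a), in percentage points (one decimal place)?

Num = 108
Denom = 145 + 5 + 108 + 30 + 23 + 112 = 423
REF1 = 108 / 423 = 0.2553
Denom = 145 + 5 + 108 + 30 + 23 = 311
REF3 = 108 / 311 = 0.3473
Difference = 34.73 − 25.53 = 9.20 percentage points

9.2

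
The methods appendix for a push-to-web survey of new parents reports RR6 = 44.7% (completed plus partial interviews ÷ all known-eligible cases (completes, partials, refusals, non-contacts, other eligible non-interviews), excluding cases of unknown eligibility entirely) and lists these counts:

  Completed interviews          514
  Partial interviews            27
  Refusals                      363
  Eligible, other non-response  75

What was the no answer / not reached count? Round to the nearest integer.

231

Numerator = 514 + 27 = 541
RR6 = 541 / D = 0.447
D = 541 / 0.447 = 1210.3
Rest of base = 979
no answer / not reached = 1210.3 − 979 ≈ 231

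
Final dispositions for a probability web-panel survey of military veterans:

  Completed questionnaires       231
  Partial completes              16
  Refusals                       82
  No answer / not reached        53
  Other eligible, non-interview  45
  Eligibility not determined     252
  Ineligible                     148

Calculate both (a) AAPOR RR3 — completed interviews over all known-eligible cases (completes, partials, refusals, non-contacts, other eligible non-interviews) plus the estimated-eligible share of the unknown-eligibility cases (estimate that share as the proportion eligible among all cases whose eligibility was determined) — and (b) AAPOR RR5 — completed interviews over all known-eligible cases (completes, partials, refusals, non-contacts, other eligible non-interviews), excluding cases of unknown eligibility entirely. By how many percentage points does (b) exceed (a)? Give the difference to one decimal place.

Num: 231
Known eligible: 231 + 16 + 82 + 53 + 45 = 427
e = 427 / (427 + 148) = 427 / 575 = 0.7426
e × U: 0.7426 × 252 = 187.14
Denom: 427 + 187.14 = 614.14
RR3 = 231 / 614.14 = 0.3761
Denom: 231 + 16 + 82 + 53 + 45 = 427
RR5 = 231 / 427 = 0.5410
Difference = 54.10 − 37.61 = 16.49 percentage points

16.5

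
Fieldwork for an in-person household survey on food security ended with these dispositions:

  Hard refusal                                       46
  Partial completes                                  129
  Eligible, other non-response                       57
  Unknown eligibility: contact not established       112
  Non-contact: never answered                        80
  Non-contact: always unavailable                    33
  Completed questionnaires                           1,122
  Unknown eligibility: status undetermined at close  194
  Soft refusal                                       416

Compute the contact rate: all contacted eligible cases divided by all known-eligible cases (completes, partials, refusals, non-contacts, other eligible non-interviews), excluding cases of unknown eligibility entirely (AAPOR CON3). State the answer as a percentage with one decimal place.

94.0%

Declined to participate = 46 + 416 = 462
No answer / not reached = 80 + 33 = 113
Unknown if eligible = 112 + 194 = 306
Numerator → 1122 + 129 + 462 + 57 = 1770
Denominator → 1122 + 129 + 462 + 113 + 57 = 1883
CON3 = 1770 / 1883 = 0.9400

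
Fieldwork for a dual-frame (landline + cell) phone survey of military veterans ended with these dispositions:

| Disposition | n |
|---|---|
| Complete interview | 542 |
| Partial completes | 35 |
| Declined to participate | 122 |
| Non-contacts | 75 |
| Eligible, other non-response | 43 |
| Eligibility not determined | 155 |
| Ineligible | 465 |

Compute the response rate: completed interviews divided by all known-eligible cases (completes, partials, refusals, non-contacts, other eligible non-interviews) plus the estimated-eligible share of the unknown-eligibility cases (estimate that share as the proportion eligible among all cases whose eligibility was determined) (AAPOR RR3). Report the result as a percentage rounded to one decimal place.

Numerator: 542
Eligible (known): 542 + 35 + 122 + 75 + 43 = 817
e = 817 / (817 + 465) = 817 / 1282 = 0.6373
Eligible share of unknowns: 0.6373 × 155 = 98.78
Denom: 817 + 98.78 = 915.78
RR3 = 542 / 915.78 = 0.5918

59.2%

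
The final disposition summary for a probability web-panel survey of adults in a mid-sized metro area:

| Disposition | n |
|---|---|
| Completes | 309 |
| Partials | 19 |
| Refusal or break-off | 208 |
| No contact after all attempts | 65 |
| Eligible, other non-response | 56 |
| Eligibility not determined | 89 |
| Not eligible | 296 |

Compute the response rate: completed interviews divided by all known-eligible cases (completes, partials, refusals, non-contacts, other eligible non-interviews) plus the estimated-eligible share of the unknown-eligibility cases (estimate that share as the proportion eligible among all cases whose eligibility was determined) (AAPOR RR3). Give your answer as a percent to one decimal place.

43.0%

Numerator: 309
Known eligible: 309 + 19 + 208 + 65 + 56 = 657
e = 657 / (657 + 296) = 657 / 953 = 0.6894
Eligible share of unknowns: 0.6894 × 89 = 61.36
Base: 657 + 61.36 = 718.36
RR3 = 309 / 718.36 = 0.4301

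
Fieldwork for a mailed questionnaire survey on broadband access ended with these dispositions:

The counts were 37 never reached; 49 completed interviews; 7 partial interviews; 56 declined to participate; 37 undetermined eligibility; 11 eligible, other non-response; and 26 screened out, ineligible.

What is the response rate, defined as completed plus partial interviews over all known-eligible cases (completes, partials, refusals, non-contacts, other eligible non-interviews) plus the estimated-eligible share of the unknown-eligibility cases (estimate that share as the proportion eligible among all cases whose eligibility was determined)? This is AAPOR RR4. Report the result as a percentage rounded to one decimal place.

Numerator: 49 + 7 = 56
Known eligible: 49 + 7 + 56 + 37 + 11 = 160
e = 160 / (160 + 26) = 160 / 186 = 0.8602
Estimated eligible among unknowns: 0.8602 × 37 = 31.83
Denom: 160 + 31.83 = 191.83
RR4 = 56 / 191.83 = 0.2919

29.2%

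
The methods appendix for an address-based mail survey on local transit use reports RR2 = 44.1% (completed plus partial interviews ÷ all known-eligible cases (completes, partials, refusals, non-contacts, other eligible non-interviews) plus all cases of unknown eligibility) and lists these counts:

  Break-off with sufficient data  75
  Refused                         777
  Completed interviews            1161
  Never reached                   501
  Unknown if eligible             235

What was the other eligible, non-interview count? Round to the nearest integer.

Top = 1161 + 75 = 1236
RR2 = 1236 / D = 0.441
D = 1236 / 0.441 = 2802.7
Other denominator terms total 2749
other eligible, non-interview = 2802.7 − 2749 ≈ 54

54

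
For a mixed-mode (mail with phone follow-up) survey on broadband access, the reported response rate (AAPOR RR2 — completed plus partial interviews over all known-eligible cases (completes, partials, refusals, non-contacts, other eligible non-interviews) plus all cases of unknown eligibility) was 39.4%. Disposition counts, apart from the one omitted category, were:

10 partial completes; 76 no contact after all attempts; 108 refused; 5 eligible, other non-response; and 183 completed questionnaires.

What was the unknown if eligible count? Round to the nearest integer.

108

Top: 183 + 10 = 193
RR2 = 193 / D = 0.394
D = 193 / 0.394 = 489.8
Remaining denominator categories sum to 382
unknown if eligible = 489.8 − 382 ≈ 108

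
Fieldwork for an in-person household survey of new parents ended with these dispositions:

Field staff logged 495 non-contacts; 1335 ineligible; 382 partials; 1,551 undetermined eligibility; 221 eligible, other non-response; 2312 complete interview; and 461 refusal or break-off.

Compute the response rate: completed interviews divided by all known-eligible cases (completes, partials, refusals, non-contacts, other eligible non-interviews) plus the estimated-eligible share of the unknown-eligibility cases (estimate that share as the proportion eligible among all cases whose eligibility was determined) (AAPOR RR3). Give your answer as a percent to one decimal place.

46.0%

Numerator = 2312
Known eligible = 2312 + 382 + 461 + 495 + 221 = 3871
e = 3871 / (3871 + 1335) = 3871 / 5206 = 0.7436
Estimated eligible among unknowns = 0.7436 × 1551 = 1153.32
Base = 3871 + 1153.32 = 5024.32
RR3 = 2312 / 5024.32 = 0.4602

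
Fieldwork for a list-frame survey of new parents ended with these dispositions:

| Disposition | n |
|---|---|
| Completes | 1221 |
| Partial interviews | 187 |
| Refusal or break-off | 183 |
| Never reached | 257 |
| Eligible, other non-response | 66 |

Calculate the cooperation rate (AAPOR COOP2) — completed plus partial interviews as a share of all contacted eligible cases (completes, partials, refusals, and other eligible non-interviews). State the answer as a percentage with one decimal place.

85.0%

Num → 1221 + 187 = 1408
Base → 1221 + 187 + 183 + 66 = 1657
COOP2 = 1408 / 1657 = 0.8497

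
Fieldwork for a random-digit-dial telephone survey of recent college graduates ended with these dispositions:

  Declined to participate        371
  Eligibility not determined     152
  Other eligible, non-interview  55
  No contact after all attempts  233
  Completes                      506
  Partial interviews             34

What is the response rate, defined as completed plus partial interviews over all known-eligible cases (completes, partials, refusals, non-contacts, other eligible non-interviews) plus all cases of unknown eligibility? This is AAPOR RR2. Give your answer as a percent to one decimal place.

40.0%

Num: 506 + 34 = 540
Base: 506 + 34 + 371 + 233 + 55 + 152 = 1351
RR2 = 540 / 1351 = 0.3997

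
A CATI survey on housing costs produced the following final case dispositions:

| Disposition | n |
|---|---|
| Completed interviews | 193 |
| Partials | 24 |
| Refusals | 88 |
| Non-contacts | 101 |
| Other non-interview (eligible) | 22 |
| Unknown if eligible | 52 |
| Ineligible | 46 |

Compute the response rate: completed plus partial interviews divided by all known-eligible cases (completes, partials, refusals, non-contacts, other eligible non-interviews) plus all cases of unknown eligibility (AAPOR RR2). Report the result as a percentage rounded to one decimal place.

45.2%

Numerator → 193 + 24 = 217
Base → 193 + 24 + 88 + 101 + 22 + 52 = 480
RR2 = 217 / 480 = 0.4521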